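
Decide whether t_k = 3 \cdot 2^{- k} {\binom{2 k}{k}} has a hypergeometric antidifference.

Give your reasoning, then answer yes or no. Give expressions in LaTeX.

Step 1: r(k) = (2*k + 1)/(k + 1).
Normal form (A,B,C) = (2*k + 1, k + 1, 1).
Solve (2*k + 1)·f(k+1) − (k)·f(k) = 1.
Bound: deg f ≤ -1.
Bound -1 < 0, so the key equation has no polynomial solution.

No. Not Gosper-summable.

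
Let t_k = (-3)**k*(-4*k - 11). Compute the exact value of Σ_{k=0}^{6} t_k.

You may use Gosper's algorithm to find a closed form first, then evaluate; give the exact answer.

The ratio is 3*(-4*k - 15)/(4*k + 11).
A = -3, B = 1, C = k + 11/4.
f must satisfy (-3)·f(k+1) − (1)·f(k) = k + 11/4.
From deg A=0, deg B=0, deg C=1: d=1.
Coefficient equations give f(k) = -(k + 2)/4.
Get s_k = R·t_k = (-3)**k*(k + 2) with R(k) = B(k−1)f(k)/C(k) = -(k + 2)/(4*k + 11).
Check: Δs_k = (-3)**k*(-4*k - 11). ✓
Telescoping: Σ = s_(7) − s_(0) = -19683 − (2) = -19685.

Σ = -19685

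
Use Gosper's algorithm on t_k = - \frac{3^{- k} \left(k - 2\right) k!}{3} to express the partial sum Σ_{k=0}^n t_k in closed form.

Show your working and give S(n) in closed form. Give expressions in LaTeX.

r(k) = (k**2 - 1)/(3*(k - 2)) after simplifying.
Factor: A=k/3 + 1/3; B=1; C=k - 2.
Set up (k/3 + 1/3)·f(k+1) − (1)·f(k) − (k - 2) = 0.
d = 0 from the (1,0,1) case.
Solving with deg f ≤ 0: f(k) = 3.
Certificate R = B(k−1)f/C = 3/(k - 2) gives s_k = -factorial(k)/3**k.
s_(k+1) − s_k = -(k - 2)*factorial(k)/(3*3**k) = t_k.
Telescope: S(n) = s_(n+1) − s_(0) = -3**(-n - 1)*factorial(n + 1) − (-1) = 3**(-n - 1)*(3**(n + 1) - n*factorial(n) - factorial(n)).

S(n) = 3^{- n - 1} \left(3^{n + 1} - n n! - n!\right)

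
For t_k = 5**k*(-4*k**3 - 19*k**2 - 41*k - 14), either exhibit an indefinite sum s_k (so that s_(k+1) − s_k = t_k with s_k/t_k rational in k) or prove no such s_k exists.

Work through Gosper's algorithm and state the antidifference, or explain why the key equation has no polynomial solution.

s_k = 5**k*(-k**3 - k**2 - 4*k + 4)

Step 1: r(k) = 5*(4*k**3 + 31*k**2 + 91*k + 78)/(4*k**3 + 19*k**2 + 41*k + 14).
Gosper form: A/B · C(k+1)/C(k) with A=5, B=1, C=k**3 + 19*k**2/4 + 41*k/4 + 7/2.
Set up (5)·f(k+1) − (1)·f(k) − (k**3 + 19*k**2/4 + 41*k/4 + 7/2) = 0.
From deg A=0, deg B=0, deg C=3: d=3.
Coefficient equations give f(k) = (k**3 + k**2 + 4*k - 4)/4.
Certificate R = B(k−1)f/C = (k**3 + k**2 + 4*k - 4)/(4*k**3 + 19*k**2 + 41*k + 14) gives s_k = 5**k*(-k**3 - k**2 - 4*k + 4).
Verify: 5**k*(-4*k**3 - 19*k**2 - 41*k - 14) matches t_k.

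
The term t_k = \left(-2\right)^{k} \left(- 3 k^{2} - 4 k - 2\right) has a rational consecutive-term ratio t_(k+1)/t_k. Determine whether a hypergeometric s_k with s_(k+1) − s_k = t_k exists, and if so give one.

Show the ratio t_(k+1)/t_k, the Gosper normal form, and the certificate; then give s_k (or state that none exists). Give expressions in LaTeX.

s_k = \left(-2\right)^{k} k^{2}

Ratio r(k) = 2*(-3*k**2 - 10*k - 9)/(3*k**2 + 4*k + 2).
So A=-2 and B=1, with C=k**2 + 4*k/3 + 2/3.
f must satisfy (-2)·f(k+1) − (1)·f(k) = k**2 + 4*k/3 + 2/3.
deg f ≤ 2 (via 0,0,2).
A polynomial solution: f(k) = -k**2/3.
So s_k = (B(k−1)f/C)·t_k = (-k**2/(3*k**2 + 4*k + 2))·t_k = (-2)**k*k**2.
Δs = (-2)**k*(-k**2 - 2*(k + 1)**2), as required.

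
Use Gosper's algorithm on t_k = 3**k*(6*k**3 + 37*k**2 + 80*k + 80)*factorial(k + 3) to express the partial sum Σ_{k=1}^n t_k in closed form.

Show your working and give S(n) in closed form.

S(n) = 6*3**n*n**2*factorial(n + 4) + 15*3**n*n*factorial(n + 4) + 21*3**n*factorial(n + 4) - 504

The ratio is 3*(6*k**4 + 79*k**3 + 392*k**2 + 891*k + 812)/(6*k**3 + 37*k**2 + 80*k + 80).
Gosper form: A/B · C(k+1)/C(k) with A=3*k + 12, B=1, C=k**3 + 37*k**2/6 + 40*k/3 + 40/3.
Need (3*k + 12)·f(k+1) − (1)·f(k) = k**3 + 37*k**2/6 + 40*k/3 + 40/3.
d = 2 from the (1,0,3) case.
Solving with deg f ≤ 2: f(k) = (2*k**2 + k + 4)/6.
Then R = B(k−1)f/C = (2*k**2 + k + 4)/(6*k**3 + 37*k**2 + 80*k + 80), so s_k = R(k)·t_k = 3**k*(2*k**2 + k + 4)*factorial(k + 3).
s_(k+1) − s_k = 3**k*(6*k**3 + 37*k**2 + 80*k + 80)*factorial(k + 3) = t_k.
Telescope: S(n) = s_(n+1) − s_(1) = 3**(n + 1)*(2*n**2 + 5*n + 7)*factorial(n + 4) − (504) = 6*3**n*n**2*factorial(n + 4) + 15*3**n*n*factorial(n + 4) + 21*3**n*factorial(n + 4) - 504.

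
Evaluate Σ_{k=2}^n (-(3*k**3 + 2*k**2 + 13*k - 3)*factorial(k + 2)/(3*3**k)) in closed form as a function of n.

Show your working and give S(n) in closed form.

t_(k+1)/t_k = (3*k**4 + 20*k**3 + 59*k**2 + 93*k + 45)/(3*(3*k**3 + 2*k**2 + 13*k - 3)).
A = k/3 + 1, B = 1, C = k**3 + 2*k**2/3 + 13*k/3 - 1.
Set up (k/3 + 1)·f(k+1) − (1)·f(k) − (k**3 + 2*k**2/3 + 13*k/3 - 1) = 0.
deg f ≤ 2 (via 1,0,3).
Match coefficients ⇒ f(k) = (k - 2)*(3*k + 2).
Get s_k = R·t_k = -(k - 2)*(3*k + 2)*factorial(k + 2)/3**k with R(k) = B(k−1)f(k)/C(k) = 3*(k - 2)*(3*k + 2)/(3*k**3 + 2*k**2 + 13*k - 3).
s_(k+1) − s_k = -(3*k**3 + 2*k**2 + 13*k - 3)*factorial(k + 2)/(3*3**k) = t_k.
Σ_(k=2)^n t_k = s_(n+1) − s_(2) = (-3**(-n - 1)*(n - 1)*(3*n + 5)*factorial(n + 3)) − (0), i.e. -3**(-n - 1)*(n - 1)*(3*n + 5)*factorial(n + 3).

S(n) = -3**(-n - 1)*(n - 1)*(3*n + 5)*factorial(n + 3)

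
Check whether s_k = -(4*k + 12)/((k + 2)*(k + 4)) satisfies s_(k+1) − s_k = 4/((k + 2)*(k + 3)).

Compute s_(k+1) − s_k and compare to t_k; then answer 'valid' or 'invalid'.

s_(k+1) = 4*(-k - 4)/((k + 3)*(k + 5))
s_(k+1) − s_k = 4*(k**2 + 7*k + 13)/(k**4 + 14*k**3 + 71*k**2 + 154*k + 120)
(s_(k+1) − s_k) − t_k = 4*(-2*k - 7)/(k**4 + 14*k**3 + 71*k**2 + 154*k + 120)

Invalid: residual 4*(-2*k - 7)/(k**4 + 14*k**3 + 71*k**2 + 154*k + 120) ≠ 0.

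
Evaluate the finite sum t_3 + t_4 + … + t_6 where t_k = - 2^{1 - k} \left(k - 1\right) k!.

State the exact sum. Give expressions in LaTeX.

Σ = -309/2

Ratio r(k) = k*(k + 1)/(2*(k - 1)).
Factor: A=k/2 + 1/2; B=1; C=k - 1.
f must satisfy (k/2 + 1/2)·f(k+1) − (1)·f(k) = k - 1.
Bound: deg f ≤ 0.
Coefficient equations give f(k) = 2.
So s_k = (B(k−1)f/C)·t_k = (2/(k - 1))·t_k = -2**(2 - k)*factorial(k).
Δs = -2**(1 - k)*(k - 1)*factorial(k), as required.
Telescoping: Σ = s_(7) − s_(3) = -315/2 − (-3) = -309/2.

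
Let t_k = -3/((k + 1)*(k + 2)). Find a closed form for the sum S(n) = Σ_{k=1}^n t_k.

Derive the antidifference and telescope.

S(n) = -3*n/(2*n + 4)

Ratio r(k) = (k + 1)/(k + 3).
So A=k + 1 and B=k + 3, with C=1.
Need (k + 1)·f(k+1) − (k + 2)·f(k) = 1.
d = 1 from the (1,1,0) case.
A polynomial solution: f(k) = k.
Certificate R = B(k−1)f/C = k*(k + 2) gives s_k = -3*k/(k + 1).
Δs = -3/(k**2 + 3*k + 2), as required.
Evaluate: s_(n+1) = 3*(-n - 1)/(n + 2); subtract s_(1) = -3/2 ⇒ S(n) = -3*n/(2*n + 4).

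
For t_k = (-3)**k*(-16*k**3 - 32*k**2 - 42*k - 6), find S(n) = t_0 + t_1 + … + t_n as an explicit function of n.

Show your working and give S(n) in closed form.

The ratio is 3*(-8*k**3 - 40*k**2 - 77*k - 48)/(8*k**3 + 16*k**2 + 21*k + 3).
A = -3, B = 1, C = k**3 + 2*k**2 + 21*k/8 + 3/8.
Set up (-3)·f(k+1) − (1)·f(k) − (k**3 + 2*k**2 + 21*k/8 + 3/8) = 0.
From deg A=0, deg B=0, deg C=3: d=3.
Coefficient equations give f(k) = -(4*k**3 - k**2 + 3*k - 3)/16.
Get s_k = R·t_k = (-3)**k*(4*k**3 - k**2 + 3*k - 3) with R(k) = B(k−1)f(k)/C(k) = -(4*k**3 - k**2 + 3*k - 3)/(2*(8*k**3 + 16*k**2 + 21*k + 3)).
Check: Δs_k = (-3)**k*(-16*k**3 - 32*k**2 - 42*k - 6). ✓
Telescope: S(n) = s_(n+1) − s_(0) = (-3)**(n + 1)*(4*n**3 + 11*n**2 + 13*n + 3) − (-3) = -12*(-3)**n*n**3 - 33*(-3)**n*n**2 - 39*(-3)**n*n - 9*(-3)**n + 3.

S(n) = -12*(-3)**n*n**3 - 33*(-3)**n*n**2 - 39*(-3)**n*n - 9*(-3)**n + 3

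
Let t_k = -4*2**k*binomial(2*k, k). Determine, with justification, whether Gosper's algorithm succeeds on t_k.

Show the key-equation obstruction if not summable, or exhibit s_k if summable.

No — t_k has no hypergeometric antidifference.

Ratio r(k) = 4*(2*k + 1)/(k + 1).
Take A(k)=8*k + 4, B(k)=k + 1, C(k)=1.
f must satisfy (8*k + 4)·f(k+1) − (k)·f(k) = 1.
Bound: deg f ≤ -1.
Negative degree bound (-1): no f exists, t_k not Gosper-summable.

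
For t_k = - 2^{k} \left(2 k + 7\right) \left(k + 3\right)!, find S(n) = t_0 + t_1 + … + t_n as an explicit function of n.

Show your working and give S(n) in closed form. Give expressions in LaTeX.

r(k) = 2*(k + 4)*(2*k + 9)/(2*k + 7) after simplifying.
A = 2*k + 8, B = 1, C = k + 7/2.
Key eq: (2*k + 8)·f(k+1) = (1)·f(k) + (k + 7/2).
From deg A=1, deg B=0, deg C=1: d=0.
Solving with deg f ≤ 0: f(k) = 1/2.
Get s_k = R·t_k = -2**k*factorial(k + 3) with R(k) = B(k−1)f(k)/C(k) = 1/(2*k + 7).
Check: Δs_k = -2**k*(2*k + 7)*factorial(k + 3). ✓
Telescope: S(n) = s_(n+1) − s_(0) = -2**(n + 1)*factorial(n + 4) − (-6) = -2*2**n*factorial(n + 4) + 6.

S(n) = - 2 \cdot 2^{n} \left(n + 4\right)! + 6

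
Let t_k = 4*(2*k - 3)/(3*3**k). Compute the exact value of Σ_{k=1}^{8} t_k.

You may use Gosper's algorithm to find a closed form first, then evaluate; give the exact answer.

Σ = -32/19683

r(k) = (2*k - 1)/(3*(2*k - 3)) after simplifying.
Normal form (A,B,C) = (1/3, 1, k - 3/2).
Set up (1/3)·f(k+1) − (1)·f(k) − (k - 3/2) = 0.
d = 1 from the (0,0,1) case.
Coefficient equations give f(k) = -3*(k - 1)/2.
Get s_k = R·t_k = 4*(1 - k)/3**k with R(k) = B(k−1)f(k)/C(k) = -3*(k - 1)/(2*k - 3).
Δs = 4*(2*k - 3)/(3*3**k), as required.
Telescoping: Σ = s_(9) − s_(1) = -32/19683 − (0) = -32/19683.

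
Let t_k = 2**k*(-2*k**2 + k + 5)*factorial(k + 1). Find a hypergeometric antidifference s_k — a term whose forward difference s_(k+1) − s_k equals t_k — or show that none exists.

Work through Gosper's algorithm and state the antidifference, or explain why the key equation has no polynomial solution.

The ratio is 2*(k + 2)*(k - 2*(k + 1)**2 + 6)/(-2*k**2 + k + 5).
Normal form (A,B,C) = (2*k + 4, 1, k**2 - k/2 - 5/2).
f must satisfy (2*k + 4)·f(k+1) − (1)·f(k) = k**2 - k/2 - 5/2.
deg f ≤ 1 (via 1,0,2).
Solving with deg f ≤ 1: f(k) = (k - 3)/2.
Certificate R = B(k−1)f/C = (k - 3)/(2*k**2 - k - 5) gives s_k = -2**k*(k - 3)*factorial(k + 1).
s_(k+1) − s_k = 2**k*(-2*k**2 + k + 5)*factorial(k + 1) = t_k.

s_k = -2**k*(k - 3)*factorial(k + 1)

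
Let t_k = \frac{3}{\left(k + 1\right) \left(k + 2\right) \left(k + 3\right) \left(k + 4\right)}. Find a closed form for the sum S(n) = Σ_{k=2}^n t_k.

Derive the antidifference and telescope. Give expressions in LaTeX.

t_(k+1)/t_k = (k + 1)/(k + 5).
Normal form (A,B,C) = (k + 1, k + 5, 1).
Need (k + 1)·f(k+1) − (k + 4)·f(k) = 1.
Bound: deg f ≤ 3.
Solve for f: f(k) = k*(k**2 + 6*k + 11)/18 (degree 3 ≤ 3).
Get s_k = R·t_k = k*(k**2 + 6*k + 11)/(6*(k + 1)*(k + 2)*(k + 3)) with R(k) = B(k−1)f(k)/C(k) = k*(k + 4)*(k**2 + 6*k + 11)/18.
Δs = 3/(k**4 + 10*k**3 + 35*k**2 + 50*k + 24), as required.
Evaluate: s_(n+1) = (n**3 + 9*n**2 + 26*n + 18)/(6*(n**3 + 9*n**2 + 26*n + 24)); subtract s_(2) = 3/20 ⇒ S(n) = (n**3 + 9*n**2 + 26*n - 36)/(60*(n**3 + 9*n**2 + 26*n + 24)).

S(n) = \frac{n^{3} + 9 n^{2} + 26 n - 36}{60 \left(n^{3} + 9 n^{2} + 26 n + 24\right)}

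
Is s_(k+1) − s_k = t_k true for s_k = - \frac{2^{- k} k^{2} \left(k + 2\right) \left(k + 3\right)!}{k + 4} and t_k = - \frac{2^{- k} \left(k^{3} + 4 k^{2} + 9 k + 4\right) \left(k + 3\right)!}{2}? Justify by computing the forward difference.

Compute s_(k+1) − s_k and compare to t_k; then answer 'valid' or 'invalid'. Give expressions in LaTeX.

s_(k+1) = -(k + 1)**2*(k + 3)*factorial(k + 4)/(2*2**k*(k + 5))
s_(k+1) − s_k = -(k**5 + 11*k**4 + 49*k**3 + 119*k**2 + 136*k + 48)*factorial(k + 3)/(2*2**k*(k + 4)*(k + 5))
(s_(k+1) − s_k) − t_k = (k**4 + 8*k**3 + 23*k**2 + 40*k + 16)*factorial(k + 3)/(2**k*(k + 4)*(k + 5))

Invalid: residual \frac{2^{- k} \left(k^{4} + 8 k^{3} + 23 k^{2} + 40 k + 16\right) \left(k + 3\right)!}{\left(k + 4\right) \left(k + 5\right)} ≠ 0.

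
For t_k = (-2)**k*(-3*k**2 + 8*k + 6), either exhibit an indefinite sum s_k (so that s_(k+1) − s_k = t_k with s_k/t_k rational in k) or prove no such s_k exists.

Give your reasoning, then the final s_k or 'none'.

Ratio r(k) = 2*(-3*k**2 + 2*k + 11)/(3*k**2 - 8*k - 6).
Factor: A=-2; B=1; C=k**2 - 8*k/3 - 2.
Set up (-2)·f(k+1) − (1)·f(k) − (k**2 - 8*k/3 - 2) = 0.
From deg A=0, deg B=0, deg C=2: d=2.
Solve for f: f(k) = -k*(k - 4)/3 (degree 2 ≤ 2).
Get s_k = R·t_k = (-2)**k*k*(k - 4) with R(k) = B(k−1)f(k)/C(k) = -k*(k - 4)/(3*k**2 - 8*k - 6).
Δs = (-2)**k*(-3*k**2 + 8*k + 6), as required.

s_k = (-2)**k*k*(k - 4)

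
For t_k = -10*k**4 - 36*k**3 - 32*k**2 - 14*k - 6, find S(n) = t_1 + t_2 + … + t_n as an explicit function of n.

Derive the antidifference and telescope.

S(n) = 2*n*(-n**4 - 7*n**3 - 16*n**2 - 16*n - 9)

r(k) = (5*k**4 + 38*k**3 + 100*k**2 + 113*k + 49)/(5*k**4 + 18*k**3 + 16*k**2 + 7*k + 3) after simplifying.
Normal form (A,B,C) = (1, 1, k**4 + 18*k**3/5 + 16*k**2/5 + 7*k/5 + 3/5).
Key eq: (1)·f(k+1) = (1)·f(k) + (k**4 + 18*k**3/5 + 16*k**2/5 + 7*k/5 + 3/5).
From deg A=0, deg B=0, deg C=4: d=5.
Solving with deg f ≤ 5: f(k) = k*(k**4 + 2*k**3 - 2*k**2 + 2)/5.
So s_k = (B(k−1)f/C)·t_k = (k*(k**4 + 2*k**3 - 2*k**2 + 2)/(5*k**4 + 18*k**3 + 16*k**2 + 7*k + 3))·t_k = 2*k*(-k**4 - 2*k**3 + 2*k**2 - 2).
Check: Δs_k = -10*k**4 - 36*k**3 - 32*k**2 - 14*k - 6. ✓
Telescope: S(n) = s_(n+1) − s_(1) = -2*n**5 - 14*n**4 - 32*n**3 - 32*n**2 - 18*n - 6 − (-6) = 2*n*(-n**4 - 7*n**3 - 16*n**2 - 16*n - 9).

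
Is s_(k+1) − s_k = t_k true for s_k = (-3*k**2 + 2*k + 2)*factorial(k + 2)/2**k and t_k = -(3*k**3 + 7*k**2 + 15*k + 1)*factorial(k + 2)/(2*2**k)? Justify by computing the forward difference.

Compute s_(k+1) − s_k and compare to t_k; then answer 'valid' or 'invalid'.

Valid: the claim telescopes to t_k.

s_(k+1) = -(3*k**2 + 4*k - 1)*factorial(k + 3)/(2*2**k)
s_(k+1) − s_k = -(3*k**3 + 7*k**2 + 15*k + 1)*factorial(k + 2)/(2*2**k)
(s_(k+1) − s_k) − t_k = 0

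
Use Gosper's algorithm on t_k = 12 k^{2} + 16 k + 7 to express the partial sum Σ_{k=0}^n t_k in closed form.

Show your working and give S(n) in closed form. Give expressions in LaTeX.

r(k) = (12*k**2 + 40*k + 35)/(12*k**2 + 16*k + 7) after simplifying.
Factor: A=1; B=1; C=k**2 + 4*k/3 + 7/12.
Set up (1)·f(k+1) − (1)·f(k) − (k**2 + 4*k/3 + 7/12) = 0.
From deg A=0, deg B=0, deg C=2: d=3.
Solve for f: f(k) = k*(4*k**2 + 2*k + 1)/12 (degree 3 ≤ 3).
Then R = B(k−1)f/C = k*(4*k**2 + 2*k + 1)/(12*k**2 + 16*k + 7), so s_k = R(k)·t_k = k*(4*k**2 + 2*k + 1).
Δs = 12*k**2 + 16*k + 7, as required.
Telescope: S(n) = s_(n+1) − s_(0) = 4*n**3 + 14*n**2 + 17*n + 7 − (0) = 4*n**3 + 14*n**2 + 17*n + 7.

S(n) = 4 n^{3} + 14 n^{2} + 17 n + 7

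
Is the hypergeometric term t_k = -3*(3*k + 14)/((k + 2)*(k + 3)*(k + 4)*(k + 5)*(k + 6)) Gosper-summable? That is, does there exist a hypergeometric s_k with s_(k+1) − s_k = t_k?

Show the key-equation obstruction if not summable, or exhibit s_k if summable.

Yes. s_k = k*(-k**2 - 10*k - 31)/(10*(k**3 + 10*k**2 + 31*k + 30)).

Compute t_(k+1)/t_k: get (k + 2)*(3*k + 17)/((k + 7)*(3*k + 14)).
Take A(k)=k + 2, B(k)=k + 7, C(k)=k + 14/3.
Set up (k + 2)·f(k+1) − (k + 6)·f(k) − (k + 14/3) = 0.
deg f ≤ 4 (via 1,1,1).
Match coefficients ⇒ f(k) = k*(k + 4)*(k**2 + 10*k + 31)/90.
Certificate R = B(k−1)f/C = k*(k + 4)*(k + 6)*(k**2 + 10*k + 31)/(30*(3*k + 14)) gives s_k = k*(-k**2 - 10*k - 31)/(10*(k**3 + 10*k**2 + 31*k + 30)).
Check: Δs_k = 3*(-3*k - 14)/(k**5 + 20*k**4 + 155*k**3 + 580*k**2 + 1044*k + 720). ✓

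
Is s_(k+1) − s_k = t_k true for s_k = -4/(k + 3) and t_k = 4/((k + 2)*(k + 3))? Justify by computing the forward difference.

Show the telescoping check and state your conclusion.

Invalid: residual -8/(k**3 + 9*k**2 + 26*k + 24) ≠ 0.

s_(k+1) = -4/(k + 4)
s_(k+1) − s_k = 4/((k + 3)*(k + 4))
(s_(k+1) − s_k) − t_k = -8/(k**3 + 9*k**2 + 26*k + 24)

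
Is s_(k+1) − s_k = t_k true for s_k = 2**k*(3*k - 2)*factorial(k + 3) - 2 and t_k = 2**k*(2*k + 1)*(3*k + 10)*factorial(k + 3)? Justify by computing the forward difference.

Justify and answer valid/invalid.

Valid — Δs_k = t_k.

s_(k+1) = 2**(k + 1)*(3*k + 1)*factorial(k + 4) - 2
s_(k+1) − s_k = 2**k*(2*k + 1)*(3*k + 10)*factorial(k + 3)
(s_(k+1) − s_k) − t_k = 0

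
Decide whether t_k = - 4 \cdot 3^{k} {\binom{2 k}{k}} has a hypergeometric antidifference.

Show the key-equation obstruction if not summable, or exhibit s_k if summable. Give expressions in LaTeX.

No. Not Gosper-summable.

The ratio is 6*(2*k + 1)/(k + 1).
So A=12*k + 6 and B=k + 1, with C=1.
f must satisfy (12*k + 6)·f(k+1) − (k)·f(k) = 1.
deg f ≤ -1 (via 1,1,0).
Bound -1 < 0, so the key equation has no polynomial solution.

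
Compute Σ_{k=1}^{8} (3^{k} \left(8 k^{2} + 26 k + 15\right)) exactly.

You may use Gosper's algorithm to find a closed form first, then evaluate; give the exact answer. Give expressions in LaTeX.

Σ = 6554424

r(k) = 3*(8*k**2 + 42*k + 49)/(8*k**2 + 26*k + 15) after simplifying.
Factor: A=3; B=1; C=k**2 + 13*k/4 + 15/8.
Solve (3)·f(k+1) − (1)·f(k) = k**2 + 13*k/4 + 15/8.
From deg A=0, deg B=0, deg C=2: d=2.
Match coefficients ⇒ f(k) = k*(4*k + 1)/8.
R(k) = B(k−1)·f(k)/C(k) = k*(4*k + 1)/((2*k + 5)*(4*k + 3)); s_k = R·t_k = 3**k*k*(4*k + 1).
Check: Δs_k = 3**k*(8*k**2 + 26*k + 15). ✓
Evaluate s at k=9 and k=1: 6554439 and 15; difference 6554424.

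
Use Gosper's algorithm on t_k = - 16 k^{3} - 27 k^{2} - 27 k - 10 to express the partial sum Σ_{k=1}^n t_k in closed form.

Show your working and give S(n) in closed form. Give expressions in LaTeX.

S(n) = n \left(- 4 n^{3} - 17 n^{2} - 31 n - 28\right)

The ratio is (16*k**3 + 75*k**2 + 129*k + 80)/(16*k**3 + 27*k**2 + 27*k + 10).
Take A(k)=1, B(k)=1, C(k)=k**3 + 27*k**2/16 + 27*k/16 + 5/8.
Need (1)·f(k+1) − (1)·f(k) = k**3 + 27*k**2/16 + 27*k/16 + 5/8.
deg f ≤ 4 (via 0,0,3).
Solve for f: f(k) = k*(4*k + 1)*(k**2 + 1)/16 (degree 4 ≤ 4).
Get s_k = R·t_k = k*(-4*k**3 - k**2 - 4*k - 1) with R(k) = B(k−1)f(k)/C(k) = k*(4*k + 1)*(k**2 + 1)/(16*k**3 + 27*k**2 + 27*k + 10).
s_(k+1) − s_k = -16*k**3 - 27*k**2 - 27*k - 10 = t_k.
s_(n+1) = -4*n**4 - 17*n**3 - 31*n**2 - 28*n - 10 and s_(1) = -10, so S(n) = n*(-4*n**3 - 17*n**2 - 31*n - 28).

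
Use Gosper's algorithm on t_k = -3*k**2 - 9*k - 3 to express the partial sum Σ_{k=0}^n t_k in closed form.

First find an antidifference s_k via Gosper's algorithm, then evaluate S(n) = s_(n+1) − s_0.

S(n) = -n**3 - 6*n**2 - 8*n - 3

Compute t_(k+1)/t_k: get (k**2 + 5*k + 5)/(k**2 + 3*k + 1).
Gosper form: A/B · C(k+1)/C(k) with A=1, B=1, C=k**2 + 3*k + 1.
f must satisfy (1)·f(k+1) − (1)·f(k) = k**2 + 3*k + 1.
From deg A=0, deg B=0, deg C=2: d=3.
A polynomial solution: f(k) = k*(k**2 + 3*k - 1)/3.
Get s_k = R·t_k = k*(-k**2 - 3*k + 1) with R(k) = B(k−1)f(k)/C(k) = k*(k**2 + 3*k - 1)/(3*(k**2 + 3*k + 1)).
Verify: -3*k**2 - 9*k - 3 matches t_k.
Σ_(k=0)^n t_k = s_(n+1) − s_(0) = (-n**3 - 6*n**2 - 8*n - 3) − (0), i.e. -n**3 - 6*n**2 - 8*n - 3.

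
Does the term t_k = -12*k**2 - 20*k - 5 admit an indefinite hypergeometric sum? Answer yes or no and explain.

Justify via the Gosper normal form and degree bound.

Step 1: r(k) = (12*k**2 + 44*k + 37)/(12*k**2 + 20*k + 5).
Factor: A=1; B=1; C=k**2 + 5*k/3 + 5/12.
Set up (1)·f(k+1) − (1)·f(k) − (k**2 + 5*k/3 + 5/12) = 0.
d = 3 from the (0,0,2) case.
A polynomial solution: f(k) = k*(2*k - 1)*(2*k + 3)/12.
R(k) = B(k−1)·f(k)/C(k) = k*(2*k - 1)*(2*k + 3)/(12*k**2 + 20*k + 5); s_k = R·t_k = k*(-4*k**2 - 4*k + 3).
Δs = -12*k**2 - 20*k - 5, as required.

Yes. s_k = k*(-4*k**2 - 4*k + 3).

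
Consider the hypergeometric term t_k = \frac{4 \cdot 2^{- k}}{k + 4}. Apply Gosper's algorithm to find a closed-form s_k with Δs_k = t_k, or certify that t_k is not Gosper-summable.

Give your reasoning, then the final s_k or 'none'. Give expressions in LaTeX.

none (Gosper's algorithm certifies no s_k)

Step 1: r(k) = (k + 4)/(2*(k + 5)).
A = k/2 + 2, B = k + 5, C = 1.
Key eq: (k/2 + 2)·f(k+1) = (k + 4)·f(k) + (1).
d = -1 from the (1,1,0) case.
d = -1 < 0 ⇒ no nonzero polynomial f; not summable.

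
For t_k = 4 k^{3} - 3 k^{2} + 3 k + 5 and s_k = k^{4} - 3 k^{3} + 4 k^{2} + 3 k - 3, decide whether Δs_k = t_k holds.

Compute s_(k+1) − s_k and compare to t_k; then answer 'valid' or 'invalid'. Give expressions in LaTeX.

s_(k+1) = k**4 + k**3 + k**2 + 6*k + 2
s_(k+1) − s_k = 4*k**3 - 3*k**2 + 3*k + 5
(s_(k+1) − s_k) − t_k = 0

Valid: the claim telescopes to t_k.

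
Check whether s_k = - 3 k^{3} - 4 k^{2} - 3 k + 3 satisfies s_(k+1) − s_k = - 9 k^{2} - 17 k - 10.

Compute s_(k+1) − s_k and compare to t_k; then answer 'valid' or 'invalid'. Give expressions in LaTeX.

s_(k+1) = -3*k**3 - 13*k**2 - 20*k - 7
s_(k+1) − s_k = -9*k**2 - 17*k - 10
(s_(k+1) − s_k) − t_k = 0

Valid: the claim telescopes to t_k.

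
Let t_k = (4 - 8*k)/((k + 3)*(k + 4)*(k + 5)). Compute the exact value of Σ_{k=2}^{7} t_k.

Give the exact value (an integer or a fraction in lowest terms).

Σ = -101/330

The ratio is (k + 3)*(2*k + 1)/((k + 6)*(2*k - 1)).
Gosper form: A/B · C(k+1)/C(k) with A=k + 3, B=k + 6, C=k - 1/2.
Key eq: (k + 3)·f(k+1) = (k + 5)·f(k) + (k - 1/2).
From deg A=1, deg B=1, deg C=1: d=2.
Solving with deg f ≤ 2: f(k) = k*(5*k - 13)/48.
So s_k = (B(k−1)f/C)·t_k = (k*(k + 5)*(5*k - 13)/(24*(2*k - 1)))·t_k = -k*(5*k - 13)/(6*(k + 3)*(k + 4)).
Δs = 4*(1 - 2*k)/(k**3 + 12*k**2 + 47*k + 60), as required.
Evaluate s at k=8 and k=2: -3/11 and 1/30; difference -101/330.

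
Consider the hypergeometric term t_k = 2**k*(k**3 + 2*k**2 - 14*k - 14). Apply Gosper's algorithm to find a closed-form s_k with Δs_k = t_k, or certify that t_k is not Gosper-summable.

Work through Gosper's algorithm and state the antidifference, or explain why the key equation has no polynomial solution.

Step 1: r(k) = 2*(k**3 + 5*k**2 - 7*k - 25)/(k**3 + 2*k**2 - 14*k - 14).
Normal form (A,B,C) = (2, 1, k**3 + 2*k**2 - 14*k - 14).
f must satisfy (2)·f(k+1) − (1)·f(k) = k**3 + 2*k**2 - 14*k - 14.
d = 3 from the (0,0,3) case.
Solve for f: f(k) = k*(k**2 - 4*k - 4) (degree 3 ≤ 3).
Certificate R = B(k−1)f/C = k*(k**2 - 4*k - 4)/(k**3 + 2*k**2 - 14*k - 14) gives s_k = 2**k*k*(k**2 - 4*k - 4).
Check: Δs_k = 2**k*(k**3 + 2*k**2 - 14*k - 14). ✓

s_k = 2**k*k*(k**2 - 4*k - 4)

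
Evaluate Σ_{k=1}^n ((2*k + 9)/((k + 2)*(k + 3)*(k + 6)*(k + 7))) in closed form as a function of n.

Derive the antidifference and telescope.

Step 1: r(k) = (k + 2)*(k + 6)*(2*k + 11)/((k + 4)*(k + 8)*(2*k + 9)).
Normal form (A,B,C) = (k + 2, k + 8, k**3 + 27*k**2/2 + 121*k/2 + 90).
Set up (k + 2)·f(k+1) − (k + 7)·f(k) − (k**3 + 27*k**2/2 + 121*k/2 + 90) = 0.
From deg A=1, deg B=1, deg C=3: d=5.
Solve for f: f(k) = k*(k + 3)*(k + 4)*(k + 5)*(k + 8)/24 (degree 5 ≤ 5).
Certificate R = B(k−1)f/C = k*(k + 3)*(k + 7)*(k + 8)/(12*(2*k + 9)) gives s_k = k*(k + 8)/(12*(k**2 + 8*k + 12)).
Check: Δs_k = (2*k + 9)/(k**4 + 18*k**3 + 113*k**2 + 288*k + 252). ✓
Σ_(k=1)^n t_k = s_(n+1) − s_(1) = ((n**2 + 10*n + 9)/(12*(n**2 + 10*n + 21))) − (1/28), i.e. n*(n + 10)/(21*(n**2 + 10*n + 21)).

S(n) = n*(n + 10)/(21*(n**2 + 10*n + 21))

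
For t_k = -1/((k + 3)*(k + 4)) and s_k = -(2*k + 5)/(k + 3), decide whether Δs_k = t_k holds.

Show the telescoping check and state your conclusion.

Valid: the claim telescopes to t_k.

s_(k+1) = (-2*k - 7)/(k + 4)
s_(k+1) − s_k = -1/(k**2 + 7*k + 12)
(s_(k+1) − s_k) − t_k = 0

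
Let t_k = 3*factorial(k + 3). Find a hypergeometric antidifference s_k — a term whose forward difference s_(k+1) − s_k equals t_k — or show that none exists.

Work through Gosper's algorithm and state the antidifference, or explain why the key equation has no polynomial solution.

none (Gosper's algorithm certifies no s_k)

The ratio is k + 4.
Normal form (A,B,C) = (k + 4, 1, 1).
Key eq: (k + 4)·f(k+1) = (1)·f(k) + (1).
Bound: deg f ≤ -1.
deg f ≤ -1 is impossible — no certificate.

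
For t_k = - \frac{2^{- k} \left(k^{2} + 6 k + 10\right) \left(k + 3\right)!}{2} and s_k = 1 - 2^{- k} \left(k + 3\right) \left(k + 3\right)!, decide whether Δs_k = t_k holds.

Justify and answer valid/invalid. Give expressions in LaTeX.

Valid: the claim telescopes to t_k.

s_(k+1) = -2**(-k - 1)*(k + 4)*factorial(k + 4) + 1
s_(k+1) − s_k = -(k**2 + 6*k + 10)*factorial(k + 3)/(2*2**k)
(s_(k+1) − s_k) − t_k = 0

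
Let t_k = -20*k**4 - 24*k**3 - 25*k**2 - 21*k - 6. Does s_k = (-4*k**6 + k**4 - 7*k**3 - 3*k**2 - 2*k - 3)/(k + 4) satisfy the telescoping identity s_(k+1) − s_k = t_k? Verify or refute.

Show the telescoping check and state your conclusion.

s_(k+1) = (-2*k - 4*(k + 1)**6 + (k + 1)**4 - 7*(k + 1)**3 - 3*(k + 1)**2 - 5)/(k + 5)
s_(k+1) − s_k = (-20*k**6 - 156*k**5 - 317*k**4 - 372*k**3 - 344*k**2 - 201*k - 57)/(k**2 + 9*k + 20)
(s_(k+1) − s_k) − t_k = 3*(16*k**5 + 108*k**4 + 118*k**3 + 117*k**2 + 91*k + 21)/(k**2 + 9*k + 20)

Invalid: residual 3*(16*k**5 + 108*k**4 + 118*k**3 + 117*k**2 + 91*k + 21)/(k**2 + 9*k + 20) ≠ 0.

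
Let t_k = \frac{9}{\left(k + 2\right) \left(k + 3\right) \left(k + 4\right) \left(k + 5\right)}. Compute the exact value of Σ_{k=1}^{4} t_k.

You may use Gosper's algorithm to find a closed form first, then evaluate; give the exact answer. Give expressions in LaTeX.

Σ = 37/840

Compute t_(k+1)/t_k: get (k + 2)/(k + 6).
Factor: A=k + 2; B=k + 6; C=1.
Solve (k + 2)·f(k+1) − (k + 5)·f(k) = 1.
d = 3 from the (1,1,0) case.
A polynomial solution: f(k) = k*(k**2 + 9*k + 26)/72.
Get s_k = R·t_k = k*(k**2 + 9*k + 26)/(8*(k + 2)*(k + 3)*(k + 4)) with R(k) = B(k−1)f(k)/C(k) = k*(k + 5)*(k**2 + 9*k + 26)/72.
Check: Δs_k = 9/(k**4 + 14*k**3 + 71*k**2 + 154*k + 120). ✓
Evaluate s at k=5 and k=1: 5/42 and 3/40; difference 37/840.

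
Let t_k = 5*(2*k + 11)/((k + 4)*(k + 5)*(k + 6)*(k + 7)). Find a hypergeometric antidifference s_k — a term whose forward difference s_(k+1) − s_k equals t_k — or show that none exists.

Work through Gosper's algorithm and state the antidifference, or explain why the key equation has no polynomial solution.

The ratio is (k + 4)*(2*k + 13)/((k + 8)*(2*k + 11)).
So A=k + 4 and B=k + 8, with C=k + 11/2.
Solve (k + 4)·f(k+1) − (k + 7)·f(k) = k + 11/2.
deg f ≤ 3 (via 1,1,1).
Solving with deg f ≤ 3: f(k) = k*(k + 5)*(k + 10)/48.
Then R = B(k−1)f/C = k*(k + 5)*(k + 7)*(k + 10)/(24*(2*k + 11)), so s_k = R(k)·t_k = 5*k*(k + 10)/(24*(k**2 + 10*k + 24)).
Verify: 5*(2*k + 11)/(k**4 + 22*k**3 + 179*k**2 + 638*k + 840) matches t_k.

s_k = 5*k*(k + 10)/(24*(k**2 + 10*k + 24))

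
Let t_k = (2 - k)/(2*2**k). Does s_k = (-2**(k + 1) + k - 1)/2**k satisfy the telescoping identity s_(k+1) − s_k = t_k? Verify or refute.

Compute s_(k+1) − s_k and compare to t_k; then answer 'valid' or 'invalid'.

s_(k+1) = -2 + k/(2*2**k)
s_(k+1) − s_k = (2 - k)/(2*2**k)
(s_(k+1) − s_k) − t_k = 0

valid; difference matches t_k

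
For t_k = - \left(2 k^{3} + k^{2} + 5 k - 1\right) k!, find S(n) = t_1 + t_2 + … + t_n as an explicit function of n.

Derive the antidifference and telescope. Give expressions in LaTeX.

t_(k+1)/t_k = (k + 1)*(5*k + 2*(k + 1)**3 + (k + 1)**2 + 4)/(2*k**3 + k**2 + 5*k - 1).
Factor: A=k + 1; B=1; C=k**3 + k**2/2 + 5*k/2 - 1/2.
Key eq: (k + 1)·f(k+1) = (1)·f(k) + (k**3 + k**2/2 + 5*k/2 - 1/2).
deg f ≤ 2 (via 1,0,3).
A polynomial solution: f(k) = (2*k**2 - 3*k + 2)/2.
Certificate R = B(k−1)f/C = (2*k**2 - 3*k + 2)/(2*k**3 + k**2 + 5*k - 1) gives s_k = -(2*k**2 - 3*k + 2)*factorial(k).
Verify: -(2*k**3 + k**2 + 5*k - 1)*factorial(k) matches t_k.
s_(n+1) = -(2*n**2 + n + 1)*factorial(n + 1) and s_(1) = -1, so S(n) = -2*n**3*factorial(n) - 3*n**2*factorial(n) - 2*n*factorial(n) - factorial(n) + 1.

S(n) = - 2 n^{3} n! - 3 n^{2} n! - 2 n n! - n! + 1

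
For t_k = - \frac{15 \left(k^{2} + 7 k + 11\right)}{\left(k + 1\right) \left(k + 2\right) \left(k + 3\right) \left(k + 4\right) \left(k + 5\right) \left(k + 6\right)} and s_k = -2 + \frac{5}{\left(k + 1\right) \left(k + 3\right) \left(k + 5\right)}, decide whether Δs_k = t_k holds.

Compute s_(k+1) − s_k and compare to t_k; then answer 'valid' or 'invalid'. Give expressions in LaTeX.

Valid: the claim telescopes to t_k.

s_(k+1) = -2 + 5/((k + 2)*(k + 4)*(k + 6))
s_(k+1) − s_k = 5/((k + 2)*(k + 4)*(k + 6)) - 5/((k + 1)*(k + 3)*(k + 5))
(s_(k+1) − s_k) − t_k = 0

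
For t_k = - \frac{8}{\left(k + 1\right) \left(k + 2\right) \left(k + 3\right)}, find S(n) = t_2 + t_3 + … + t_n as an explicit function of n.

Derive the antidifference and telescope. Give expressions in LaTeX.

S(n) = \frac{- n^{2} - 5 n + 6}{3 \left(n^{2} + 5 n + 6\right)}

t_(k+1)/t_k = (k + 1)/(k + 4).
A = k + 1, B = k + 4, C = 1.
Set up (k + 1)·f(k+1) − (k + 3)·f(k) − (1) = 0.
d = 2 from the (1,1,0) case.
Coefficient equations give f(k) = k*(k + 3)/4.
Certificate R = B(k−1)f/C = k*(k + 3)**2/4 gives s_k = 2*k*(-k - 3)/((k + 1)*(k + 2)).
Δs = -8/(k**3 + 6*k**2 + 11*k + 6), as required.
Σ_(k=2)^n t_k = s_(n+1) − s_(2) = (2*(-n**2 - 5*n - 4)/(n**2 + 5*n + 6)) − (-5/3), i.e. (-n**2 - 5*n + 6)/(3*(n**2 + 5*n + 6)).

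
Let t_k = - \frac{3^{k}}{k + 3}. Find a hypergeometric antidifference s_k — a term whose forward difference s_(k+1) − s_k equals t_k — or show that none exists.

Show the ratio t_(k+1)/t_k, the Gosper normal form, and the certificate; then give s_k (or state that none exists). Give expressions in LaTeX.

none — t_k is not Gosper-summable

Step 1: r(k) = 3*(k + 3)/(k + 4).
A = 3*k + 9, B = k + 4, C = 1.
Need (3*k + 9)·f(k+1) − (k + 3)·f(k) = 1.
Degrees (1,1,0) ⇒ d ≤ -1.
d = -1 < 0 ⇒ no nonzero polynomial f; not summable.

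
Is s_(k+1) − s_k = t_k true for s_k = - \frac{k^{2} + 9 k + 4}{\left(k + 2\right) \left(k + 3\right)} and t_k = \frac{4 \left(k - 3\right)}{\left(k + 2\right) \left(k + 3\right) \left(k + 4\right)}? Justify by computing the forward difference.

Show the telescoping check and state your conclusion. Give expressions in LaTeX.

valid (s_(k+1) − s_k reduces to t_k)

s_(k+1) = (-9*k - (k + 1)**2 - 13)/((k + 3)*(k + 4))
s_(k+1) − s_k = 4*(k - 3)/(k**3 + 9*k**2 + 26*k + 24)
(s_(k+1) − s_k) − t_k = 0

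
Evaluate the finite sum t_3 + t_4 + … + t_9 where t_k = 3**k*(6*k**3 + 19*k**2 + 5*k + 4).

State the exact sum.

Ratio r(k) = 3*(6*k**3 + 37*k**2 + 61*k + 34)/(6*k**3 + 19*k**2 + 5*k + 4).
Gosper form: A/B · C(k+1)/C(k) with A=3, B=1, C=k**3 + 19*k**2/6 + 5*k/6 + 2/3.
Set up (3)·f(k+1) − (1)·f(k) − (k**3 + 19*k**2/6 + 5*k/6 + 2/3) = 0.
deg f ≤ 3 (via 0,0,3).
Solve for f: f(k) = (3*k**3 - 4*k**2 + k + 2)/6 (degree 3 ≤ 3).
So s_k = (B(k−1)f/C)·t_k = ((3*k**3 - 4*k**2 + k + 2)/(6*k**3 + 19*k**2 + 5*k + 4))·t_k = 3**k*(3*k**3 - 4*k**2 + k + 2).
Verify: 3**k*(6*k**3 + 19*k**2 + 5*k + 4) matches t_k.
Sum = s_(10) − s_(3); s_(10) = 154235988, s_(3) = 1350 ⇒ 154234638.

Σ = 154234638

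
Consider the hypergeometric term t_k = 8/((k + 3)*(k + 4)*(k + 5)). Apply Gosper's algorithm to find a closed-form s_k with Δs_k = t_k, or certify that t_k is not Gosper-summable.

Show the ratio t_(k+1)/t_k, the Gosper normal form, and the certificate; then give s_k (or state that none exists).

Ratio r(k) = (k + 3)/(k + 6).
A = k + 3, B = k + 6, C = 1.
Solve (k + 3)·f(k+1) − (k + 5)·f(k) = 1.
From deg A=1, deg B=1, deg C=0: d=2.
Solving with deg f ≤ 2: f(k) = k*(k + 7)/24.
Get s_k = R·t_k = k*(k + 7)/(3*(k + 3)*(k + 4)) with R(k) = B(k−1)f(k)/C(k) = k*(k + 5)*(k + 7)/24.
Δs = 8/(k**3 + 12*k**2 + 47*k + 60), as required.

s_k = k*(k + 7)/(3*(k + 3)*(k + 4))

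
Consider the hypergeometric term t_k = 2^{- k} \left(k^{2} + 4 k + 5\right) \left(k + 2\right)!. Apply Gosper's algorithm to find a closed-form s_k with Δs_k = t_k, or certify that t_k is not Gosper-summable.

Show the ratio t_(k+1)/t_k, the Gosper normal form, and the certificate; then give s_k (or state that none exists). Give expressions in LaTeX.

Step 1: r(k) = (k + 3)*(4*k + (k + 1)**2 + 9)/(2*(k**2 + 4*k + 5)).
Factor: A=k/2 + 3/2; B=1; C=k**2 + 4*k + 5.
f must satisfy (k/2 + 3/2)·f(k+1) − (1)·f(k) = k**2 + 4*k + 5.
From deg A=1, deg B=0, deg C=2: d=1.
Solve for f: f(k) = 2*(k + 2) (degree 1 ≤ 1).
Get s_k = R·t_k = 2**(1 - k)*(k + 2)*factorial(k + 2) with R(k) = B(k−1)f(k)/C(k) = 2*(k + 2)/(k**2 + 4*k + 5).
Verify: (k**2 + 4*k + 5)*factorial(k + 2)/2**k matches t_k.

s_k = 2^{1 - k} \left(k + 2\right) \left(k + 2\right)!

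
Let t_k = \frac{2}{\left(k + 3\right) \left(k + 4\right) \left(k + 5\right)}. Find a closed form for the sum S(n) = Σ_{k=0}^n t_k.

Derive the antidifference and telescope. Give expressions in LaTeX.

The ratio is (k + 3)/(k + 6).
So A=k + 3 and B=k + 6, with C=1.
Key eq: (k + 3)·f(k+1) = (k + 5)·f(k) + (1).
d = 2 from the (1,1,0) case.
Coefficient equations give f(k) = k*(k + 7)/24.
Get s_k = R·t_k = k*(k + 7)/(12*(k + 3)*(k + 4)) with R(k) = B(k−1)f(k)/C(k) = k*(k + 5)*(k + 7)/24.
Check: Δs_k = 2/(k**3 + 12*k**2 + 47*k + 60). ✓
Evaluate: s_(n+1) = (n**2 + 9*n + 8)/(12*(n**2 + 9*n + 20)); subtract s_(0) = 0 ⇒ S(n) = (n**2 + 9*n + 8)/(12*(n**2 + 9*n + 20)).

S(n) = \frac{n^{2} + 9 n + 8}{12 \left(n^{2} + 9 n + 20\right)}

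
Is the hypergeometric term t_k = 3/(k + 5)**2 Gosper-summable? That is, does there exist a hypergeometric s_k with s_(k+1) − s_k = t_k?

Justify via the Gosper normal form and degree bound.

r(k) = (k + 5)**2/(k + 6)**2 after simplifying.
A = k**2 + 10*k + 25, B = k**2 + 12*k + 36, C = 1.
Set up (k**2 + 10*k + 25)·f(k+1) − (k**2 + 10*k + 25)·f(k) − (1) = 0.
Bound: deg f ≤ 0.
Write f(k) = c0. Then LHS − RHS = -1, requiring -1 = 0: contradictory. No certificate.

No. Not Gosper-summable.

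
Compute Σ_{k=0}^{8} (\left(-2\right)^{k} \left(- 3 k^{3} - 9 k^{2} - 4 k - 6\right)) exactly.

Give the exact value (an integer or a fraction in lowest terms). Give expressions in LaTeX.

Ratio r(k) = 2*(-3*k**3 - 18*k**2 - 31*k - 22)/(3*k**3 + 9*k**2 + 4*k + 6).
Normal form (A,B,C) = (-2, 1, k**3 + 3*k**2 + 4*k/3 + 2).
Solve (-2)·f(k+1) − (1)·f(k) = k**3 + 3*k**2 + 4*k/3 + 2.
deg f ≤ 3 (via 0,0,3).
Solving with deg f ≤ 3: f(k) = -(k**3 + k**2 - 2*k + 2)/3.
Certificate R = B(k−1)f/C = -(k**3 + k**2 - 2*k + 2)/(3*k**3 + 9*k**2 + 4*k + 6) gives s_k = (-2)**k*(k**3 + k**2 - 2*k + 2).
Δs = (-2)**k*(-3*k**3 - 9*k**2 - 4*k - 6), as required.
Sum = s_(9) − s_(0); s_(9) = -406528, s_(0) = 2 ⇒ -406530.

Σ = -406530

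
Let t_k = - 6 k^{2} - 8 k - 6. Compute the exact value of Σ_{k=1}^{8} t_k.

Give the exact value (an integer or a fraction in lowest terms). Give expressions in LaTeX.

r(k) = (3*k**2 + 10*k + 10)/(3*k**2 + 4*k + 3) after simplifying.
So A=1 and B=1, with C=k**2 + 4*k/3 + 1.
f must satisfy (1)·f(k+1) − (1)·f(k) = k**2 + 4*k/3 + 1.
Degrees (0,0,2) ⇒ d ≤ 3.
A polynomial solution: f(k) = k*(2*k**2 + k + 3)/6.
So s_k = (B(k−1)f/C)·t_k = (k*(2*k**2 + k + 3)/(2*(3*k**2 + 4*k + 3)))·t_k = k*(-2*k**2 - k - 3).
s_(k+1) − s_k = -6*k**2 - 8*k - 6 = t_k.
Sum = s_(9) − s_(1); s_(9) = -1566, s_(1) = -6 ⇒ -1560.

Σ = -1560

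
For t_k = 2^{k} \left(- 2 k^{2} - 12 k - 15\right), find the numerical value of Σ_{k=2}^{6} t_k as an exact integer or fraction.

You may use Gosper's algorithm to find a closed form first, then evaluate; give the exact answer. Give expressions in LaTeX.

Compute t_(k+1)/t_k: get 2*(2*k**2 + 16*k + 29)/(2*k**2 + 12*k + 15).
So A=2 and B=1, with C=k**2 + 6*k + 15/2.
Solve (2)·f(k+1) − (1)·f(k) = k**2 + 6*k + 15/2.
deg f ≤ 2 (via 0,0,2).
Match coefficients ⇒ f(k) = (2*k**2 + 4*k + 3)/2.
So s_k = (B(k−1)f/C)·t_k = ((2*k**2 + 4*k + 3)/(2*k**2 + 12*k + 15))·t_k = 2**k*(-2*k**2 - 4*k - 3).
Verify: 2**k*(-2*k**2 - 12*k - 15) matches t_k.
Σ_(k=2)^(6) t_k = s_(7) − s_(2) = -16512 − (-76) = -16436.

Σ = -16436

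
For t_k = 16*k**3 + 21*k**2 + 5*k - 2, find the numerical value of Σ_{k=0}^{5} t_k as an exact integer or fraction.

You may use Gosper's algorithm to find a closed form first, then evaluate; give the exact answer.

The ratio is (16*k**3 + 69*k**2 + 95*k + 40)/(16*k**3 + 21*k**2 + 5*k - 2).
Gosper form: A/B · C(k+1)/C(k) with A=1, B=1, C=k**3 + 21*k**2/16 + 5*k/16 - 1/8.
Key eq: (1)·f(k+1) = (1)·f(k) + (k**3 + 21*k**2/16 + 5*k/16 - 1/8).
From deg A=0, deg B=0, deg C=3: d=4.
Solve for f: f(k) = k*(4*k**3 - k**2 - 4*k - 1)/16 (degree 4 ≤ 4).
Get s_k = R·t_k = k*(4*k**3 - k**2 - 4*k - 1) with R(k) = B(k−1)f(k)/C(k) = k*(4*k**3 - k**2 - 4*k - 1)/(16*k**3 + 21*k**2 + 5*k - 2).
Δs = 16*k**3 + 21*k**2 + 5*k - 2, as required.
Sum = s_(6) − s_(0); s_(6) = 4818, s_(0) = 0 ⇒ 4818.

Σ = 4818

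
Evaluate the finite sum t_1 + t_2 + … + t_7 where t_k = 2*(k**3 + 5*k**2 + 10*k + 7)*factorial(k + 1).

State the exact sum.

Ratio r(k) = (k**4 + 10*k**3 + 39*k**2 + 69*k + 46)/(k**3 + 5*k**2 + 10*k + 7).
Take A(k)=k + 2, B(k)=1, C(k)=k**3 + 5*k**2 + 10*k + 7.
Key eq: (k + 2)·f(k+1) = (1)·f(k) + (k**3 + 5*k**2 + 10*k + 7).
Bound: deg f ≤ 2.
Match coefficients ⇒ f(k) = (k + 1)**2.
R(k) = B(k−1)·f(k)/C(k) = (k + 1)**2/(k**3 + 5*k**2 + 10*k + 7); s_k = R·t_k = 2*(k + 1)**2*factorial(k + 1).
s_(k+1) − s_k = 2*(k**3 + 5*k**2 + 10*k + 7)*factorial(k + 1) = t_k.
Sum = s_(8) − s_(1); s_(8) = 58786560, s_(1) = 16 ⇒ 58786544.

Σ = 58786544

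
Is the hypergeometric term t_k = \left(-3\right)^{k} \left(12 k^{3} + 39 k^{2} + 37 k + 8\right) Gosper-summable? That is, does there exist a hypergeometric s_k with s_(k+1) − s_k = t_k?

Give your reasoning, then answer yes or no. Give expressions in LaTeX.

Step 1: r(k) = 3*(-12*k**3 - 75*k**2 - 151*k - 96)/(12*k**3 + 39*k**2 + 37*k + 8).
So A=-3 and B=1, with C=k**3 + 13*k**2/4 + 37*k/12 + 2/3.
Solve (-3)·f(k+1) − (1)·f(k) = k**3 + 13*k**2/4 + 37*k/12 + 2/3.
deg f ≤ 3 (via 0,0,3).
Solving with deg f ≤ 3: f(k) = -(3*k**3 + 3*k**2 - 2*k - 1)/12.
Certificate R = B(k−1)f/C = -(3*k**3 + 3*k**2 - 2*k - 1)/(12*k**3 + 39*k**2 + 37*k + 8) gives s_k = (-3)**k*(-3*k**3 - 3*k**2 + 2*k + 1).
Δs = (-3)**k*(12*k**3 + 39*k**2 + 37*k + 8), as required.

Yes. s_k = \left(-3\right)^{k} \left(- 3 k^{3} - 3 k^{2} + 2 k + 1\right).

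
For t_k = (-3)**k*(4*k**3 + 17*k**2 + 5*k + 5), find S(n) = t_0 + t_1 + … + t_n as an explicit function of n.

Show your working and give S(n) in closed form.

Compute t_(k+1)/t_k: get 3*(-4*k**3 - 29*k**2 - 51*k - 31)/(4*k**3 + 17*k**2 + 5*k + 5).
Take A(k)=-3, B(k)=1, C(k)=k**3 + 17*k**2/4 + 5*k/4 + 5/4.
Set up (-3)·f(k+1) − (1)·f(k) − (k**3 + 17*k**2/4 + 5*k/4 + 5/4) = 0.
From deg A=0, deg B=0, deg C=3: d=3.
Solving with deg f ≤ 3: f(k) = -(k**3 + 2*k**2 - 4*k + 2)/4.
Get s_k = R·t_k = (-3)**k*(-k**3 - 2*k**2 + 4*k - 2) with R(k) = B(k−1)f(k)/C(k) = -(k**3 + 2*k**2 - 4*k + 2)/(4*k**3 + 17*k**2 + 5*k + 5).
Δs = (-3)**k*(4*k**3 + 17*k**2 + 5*k + 5), as required.
Σ_(k=0)^n t_k = s_(n+1) − s_(0) = (3*(-3)**n*(n**3 + 5*n**2 + 3*n + 1)) − (-2), i.e. 3*(-3)**n*n**3 + 15*(-3)**n*n**2 + 9*(-3)**n*n + 3*(-3)**n + 2.

S(n) = 3*(-3)**n*n**3 + 15*(-3)**n*n**2 + 9*(-3)**n*n + 3*(-3)**n + 2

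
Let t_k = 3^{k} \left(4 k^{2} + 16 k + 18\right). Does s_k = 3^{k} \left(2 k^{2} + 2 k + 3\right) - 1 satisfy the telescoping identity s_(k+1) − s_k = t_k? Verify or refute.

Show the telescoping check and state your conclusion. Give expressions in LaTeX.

Valid: the claim telescopes to t_k.

s_(k+1) = 3**(k + 1)*(2*k + 2*(k + 1)**2 + 5) - 1
s_(k+1) − s_k = 3**k*(4*k**2 + 16*k + 18)
(s_(k+1) − s_k) − t_k = 0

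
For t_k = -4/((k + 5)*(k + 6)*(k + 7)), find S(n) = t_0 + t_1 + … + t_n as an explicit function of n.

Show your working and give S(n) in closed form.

r(k) = (k + 5)/(k + 8) after simplifying.
Gosper form: A/B · C(k+1)/C(k) with A=k + 5, B=k + 8, C=1.
f must satisfy (k + 5)·f(k+1) − (k + 7)·f(k) = 1.
From deg A=1, deg B=1, deg C=0: d=2.
Coefficient equations give f(k) = k*(k + 11)/60.
Get s_k = R·t_k = k*(-k - 11)/(15*(k + 5)*(k + 6)) with R(k) = B(k−1)f(k)/C(k) = k*(k + 7)*(k + 11)/60.
s_(k+1) − s_k = -4/(k**3 + 18*k**2 + 107*k + 210) = t_k.
s_(n+1) = (-n**2 - 13*n - 12)/(15*(n**2 + 13*n + 42)) and s_(0) = 0, so S(n) = (-n**2 - 13*n - 12)/(15*(n**2 + 13*n + 42)).

S(n) = (-n**2 - 13*n - 12)/(15*(n**2 + 13*n + 42))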